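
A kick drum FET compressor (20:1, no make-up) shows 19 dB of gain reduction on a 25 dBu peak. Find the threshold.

Input is 20 dB above T (since output overshoot × R = input overshoot: (6 − T)·20 = 25 − T gives T = 5 dBu).
Check: 5 + (25 − 5)/20 = 5 + 1 = 6 dBu. ✓

5 dBu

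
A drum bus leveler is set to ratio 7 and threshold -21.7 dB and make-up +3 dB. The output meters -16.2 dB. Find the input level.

-4.2 dB

Before make-up, the level was -16.2 − 3 = -19.2 dB.
The compressed level sits -19.2 − (-21.7) = 2.5 dB over threshold.
Undo the ratio: input overshoot = 2.5 × 7 = 17.5 dB, giving input = -4.2 dB.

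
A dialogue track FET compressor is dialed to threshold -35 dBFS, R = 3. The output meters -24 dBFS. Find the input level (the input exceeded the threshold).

Post-compression overshoot = -24 − (-35) = 11 dB.
Undo the ratio: input overshoot = 11 × 3 = 33 dB, giving input = -2 dBFS.

-2 dBFS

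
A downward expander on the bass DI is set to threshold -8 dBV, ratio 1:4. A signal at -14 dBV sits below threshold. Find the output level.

Undershoot = (-8) − (-14) = 6 dB.
At 1:4, that expands to 24 dB under threshold.
Output = -8 − 24 = -32 dBV.

-32 dBV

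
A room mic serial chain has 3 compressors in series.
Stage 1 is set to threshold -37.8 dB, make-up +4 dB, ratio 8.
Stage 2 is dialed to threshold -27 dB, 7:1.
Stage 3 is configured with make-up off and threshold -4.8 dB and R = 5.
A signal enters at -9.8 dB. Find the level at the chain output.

-30.3 dB

Stage 1: 28 dB above -37.8 dB, reduced 8:1 to 3.5 dB above → -34.3 dB; +4 dB make-up → -30.3 dB.
Stage 2: -30.3 dB ≤ -27 dB, so stage 2 doesn't engage; output -30.3 dB.
Stage 3: -30.3 dB is at or below the -4.8 dB threshold — no compression; output -30.3 dB.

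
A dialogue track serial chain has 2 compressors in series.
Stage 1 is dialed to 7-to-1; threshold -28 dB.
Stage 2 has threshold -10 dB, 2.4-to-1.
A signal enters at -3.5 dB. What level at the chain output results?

Stage 1: 24.5 dB above -28 dB, reduced 7:1 to 3.5 dB above → -24.5 dB.
Stage 2: -24.5 dB is at or below the -10 dB threshold — no compression; output -24.5 dB.

-24.5 dB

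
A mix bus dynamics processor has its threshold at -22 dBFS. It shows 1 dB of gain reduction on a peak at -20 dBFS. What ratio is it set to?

Input overshoot = -20 − (-22) = 2 dB.
Output overshoot = 2 − 1 = 1 dB.
Ratio = input overshoot / output overshoot = 2 / 1 = 2.

2:1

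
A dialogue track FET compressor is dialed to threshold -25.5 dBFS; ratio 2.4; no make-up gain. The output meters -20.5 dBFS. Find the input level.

That's 5 dB above the -25.5 dBFS threshold.
Undo the ratio: input overshoot = 5 × 2.4 = 12 dB, giving input = -13.5 dBFS.

-13.5 dBFS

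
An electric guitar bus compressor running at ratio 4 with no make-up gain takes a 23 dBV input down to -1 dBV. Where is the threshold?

-9 dBV

Input is 32 dB above T (since output overshoot × R = input overshoot: (-1 − T)·4 = 23 − T gives T = -9 dBV).
Check: -9 + (23 − (-9))/4 = -9 + 8 = -1 dBV. ✓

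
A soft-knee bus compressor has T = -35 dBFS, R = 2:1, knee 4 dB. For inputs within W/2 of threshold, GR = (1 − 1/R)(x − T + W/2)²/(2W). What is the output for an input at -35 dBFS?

x − T + W/2 = -35 − (-35) + 2 = 2.
GR = (1 − 1/2) × 2² / 8 = 0.5 × 4 / 8 = 0.25 dB.
Output = -35 − 0.25 = -35.25 dBFS.

-35.25 dBFS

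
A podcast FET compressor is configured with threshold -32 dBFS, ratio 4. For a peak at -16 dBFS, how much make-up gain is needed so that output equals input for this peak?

Overshoot 16 dB → 16/4 = 4 dB after compression, so the compressed level is -32 + 4 = -28 dBFS.
Make-up = target − compressed = -16 − (-28) = 12 dB.

12 dB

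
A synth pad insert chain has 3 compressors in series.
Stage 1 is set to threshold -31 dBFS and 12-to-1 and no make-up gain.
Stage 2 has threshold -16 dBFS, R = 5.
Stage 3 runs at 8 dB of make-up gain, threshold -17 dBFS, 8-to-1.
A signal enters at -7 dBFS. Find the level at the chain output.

Stage 1: 24 dB above -31 dBFS, reduced 12:1 to 2 dB above → -29 dBFS.
Stage 2: below threshold (-29 ≤ -16); passes unchanged; output -29 dBFS.
Stage 3: below threshold (-29 ≤ -17); passes unchanged; make-up brings it to -21 dBFS.

-21 dBFS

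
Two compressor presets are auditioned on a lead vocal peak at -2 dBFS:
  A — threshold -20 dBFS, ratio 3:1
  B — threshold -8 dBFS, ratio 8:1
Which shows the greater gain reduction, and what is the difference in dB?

A, by 6.75 dB

A: 18 dB over, compressed to 6 dB over, so 12 dB of GR.
B: 6 dB over, compressed to 0.75 dB over, so 5.25 dB of GR.
Difference: 6.75 dB in favour of A.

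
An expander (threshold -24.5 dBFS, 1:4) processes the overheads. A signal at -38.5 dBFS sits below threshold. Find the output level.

-80.5 dBFS

Below threshold, a 1:4 expander applies gain = (4−1)×(T − x) of attenuation.
(4−1) × 14 = 42 dB, so output = -38.5 − 42 = -80.5 dBFS.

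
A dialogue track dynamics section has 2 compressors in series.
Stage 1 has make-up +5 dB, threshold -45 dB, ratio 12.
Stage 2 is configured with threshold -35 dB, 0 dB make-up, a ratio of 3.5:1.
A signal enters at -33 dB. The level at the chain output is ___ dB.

Stage 1: overshoot 12 dB → 12/12 = 1 dB → -44 dB; +5 dB make-up → -39 dB.
Stage 2: -39 dB is at or below the -35 dB threshold — no compression; output -39 dB.

-39 dB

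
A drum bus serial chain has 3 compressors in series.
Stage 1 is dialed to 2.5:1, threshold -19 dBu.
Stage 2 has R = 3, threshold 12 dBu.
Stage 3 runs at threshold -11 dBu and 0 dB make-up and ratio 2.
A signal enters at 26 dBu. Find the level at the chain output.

Stage 1: 45 dB above -19 dBu, reduced 2.5:1 to 18 dB above → -1 dBu.
Stage 2: below threshold (-1 ≤ 12); passes unchanged; output -1 dBu.
Stage 3: -1 dBu is 10 dB over -11 dBu; at 2:1 that becomes 5 dB over, giving -6 dBu.

-6 dBu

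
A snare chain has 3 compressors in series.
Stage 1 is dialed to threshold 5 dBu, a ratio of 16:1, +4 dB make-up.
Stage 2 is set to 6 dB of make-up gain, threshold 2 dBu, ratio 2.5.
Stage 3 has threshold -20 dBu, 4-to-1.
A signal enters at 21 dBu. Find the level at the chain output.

-12.2 dBu

Stage 1: 16 dB above 5 dBu, reduced 16:1 to 1 dB above → 6 dBu; +4 dB make-up → 10 dBu.
Stage 2: overshoot 8 dB → 8/2.5 = 3.2 dB → 5.2 dBu; +6 dB make-up → 11.2 dBu.
Stage 3: overshoot 31.2 dB → 31.2/4 = 7.8 dB → -12.2 dBu.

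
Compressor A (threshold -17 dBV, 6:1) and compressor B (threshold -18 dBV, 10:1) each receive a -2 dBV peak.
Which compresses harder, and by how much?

B, by 1.9 dB

A: GR = 15 − 15/6 = 12.5 dB.
B: GR = 16 − 16/10 = 14.4 dB.
Difference: 1.9 dB in favour of B.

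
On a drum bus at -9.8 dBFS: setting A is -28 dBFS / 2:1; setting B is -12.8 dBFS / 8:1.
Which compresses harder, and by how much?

A, by 6.475 dB

A: GR = 18.2 − 18.2/2 = 9.1 dB.
B: GR = 3 − 3/8 = 2.625 dB.
Difference: 6.475 dB in favour of A.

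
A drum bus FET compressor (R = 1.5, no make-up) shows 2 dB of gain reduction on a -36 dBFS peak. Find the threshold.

-42 dBFS

Input is 6 dB above T (since output overshoot × R = input overshoot: (-38 − T)·1.5 = -36 − T gives T = -42 dBFS).
Check: -42 + (-36 − (-42))/1.5 = -42 + 4 = -38 dBFS. ✓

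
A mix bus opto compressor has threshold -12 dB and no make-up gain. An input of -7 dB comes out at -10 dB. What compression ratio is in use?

Input overshoot = -7 − (-12) = 5 dB; output overshoot = -10 − (-12) = 2 dB.
Ratio = 5 / 2 = 2.5.

2.5:1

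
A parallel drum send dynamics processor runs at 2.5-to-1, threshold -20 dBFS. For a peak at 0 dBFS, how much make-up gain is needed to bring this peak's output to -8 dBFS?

Overshoot 20 dB → 20/2.5 = 8 dB after compression, so the compressed level is -20 + 8 = -12 dBFS.
Make-up = target − compressed = -8 − (-12) = 4 dB.

4 dB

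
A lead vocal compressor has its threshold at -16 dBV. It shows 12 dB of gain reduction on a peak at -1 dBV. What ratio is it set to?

5:1

Input overshoot = -1 − (-16) = 15 dB.
Output overshoot = 15 − 12 = 3 dB.
Ratio = input overshoot / output overshoot = 15 / 3 = 5.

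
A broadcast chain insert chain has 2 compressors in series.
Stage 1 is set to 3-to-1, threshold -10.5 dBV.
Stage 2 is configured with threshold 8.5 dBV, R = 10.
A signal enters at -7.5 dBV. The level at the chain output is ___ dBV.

Stage 1: overshoot 3 dB → 3/3 = 1 dB → -9.5 dBV.
Stage 2: -9.5 dBV ≤ 8.5 dBV, so stage 2 doesn't engage; output -9.5 dBV.

-9.5 dBV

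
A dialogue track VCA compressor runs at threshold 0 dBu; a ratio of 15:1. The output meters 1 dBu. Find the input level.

15 dBu

Post-compression overshoot = 1 − 0 = 1 dB.
Before 15:1 compression the overshoot was 1 × 15 = 15 dB, so input = 0 + 15 = 15 dBu.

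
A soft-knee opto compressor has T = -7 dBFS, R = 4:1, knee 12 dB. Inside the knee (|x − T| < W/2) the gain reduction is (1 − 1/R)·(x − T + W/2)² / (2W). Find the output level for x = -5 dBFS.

x − T + W/2 = -5 − (-7) + 6 = 8.
GR = (1 − 1/4) × 8² / 24 = 0.75 × 64 / 24 = 2 dB.
Output = -5 − 2 = -7 dBFS.

-7 dBFS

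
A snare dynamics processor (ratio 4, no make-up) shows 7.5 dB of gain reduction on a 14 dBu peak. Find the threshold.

4 dBu

Input is 10 dB above T (since output overshoot × R = input overshoot: (6.5 − T)·4 = 14 − T gives T = 4 dBu).
Check: 4 + (14 − 4)/4 = 4 + 2.5 = 6.5 dBu. ✓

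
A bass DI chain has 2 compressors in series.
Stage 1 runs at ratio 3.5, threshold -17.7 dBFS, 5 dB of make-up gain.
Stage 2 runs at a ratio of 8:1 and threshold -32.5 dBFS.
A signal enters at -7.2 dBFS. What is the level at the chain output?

-29.65 dBFS

Stage 1: 10.5 dB above -17.7 dBFS, reduced 3.5:1 to 3 dB above → -14.7 dBFS; +5 dB make-up → -9.7 dBFS.
Stage 2: overshoot 22.8 dB → 22.8/8 = 2.85 dB → -29.65 dBFS.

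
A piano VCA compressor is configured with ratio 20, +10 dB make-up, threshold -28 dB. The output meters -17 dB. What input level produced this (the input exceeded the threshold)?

-8 dB

Before make-up, the level was -17 − 10 = -27 dB.
The compressed level sits -27 − (-28) = 1 dB over threshold.
Input overshoot = R × output overshoot = 20 dB → input = -28 + 20 = -8 dB.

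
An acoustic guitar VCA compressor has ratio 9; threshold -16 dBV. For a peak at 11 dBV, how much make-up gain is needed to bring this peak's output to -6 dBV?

Overshoot 27 dB → 27/9 = 3 dB after compression, so the compressed level is -16 + 3 = -13 dBV.
Make-up = target − compressed = -6 − (-13) = 7 dB.

7 dB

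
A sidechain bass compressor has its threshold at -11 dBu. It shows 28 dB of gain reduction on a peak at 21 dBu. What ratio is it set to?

8:1

Input overshoot = 21 − (-11) = 32 dB.
Output overshoot = 32 − 28 = 4 dB.
Ratio = input overshoot / output overshoot = 32 / 4 = 8.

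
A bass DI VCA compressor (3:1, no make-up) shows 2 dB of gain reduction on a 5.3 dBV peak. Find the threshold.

2.3 dBV

Gain reduction = 5.3 − 3.3 = 2 dB; output overshoot = GR / (R − 1) = 2 / 2 = 1 dB.
Threshold = output − output overshoot = 3.3 − 1 = 2.3 dBV.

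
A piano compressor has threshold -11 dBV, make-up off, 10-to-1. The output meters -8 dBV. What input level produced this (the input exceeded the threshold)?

The compressed level sits -8 − (-11) = 3 dB over threshold.
Input overshoot = R × output overshoot = 30 dB → input = -11 + 30 = 19 dBV.

19 dBV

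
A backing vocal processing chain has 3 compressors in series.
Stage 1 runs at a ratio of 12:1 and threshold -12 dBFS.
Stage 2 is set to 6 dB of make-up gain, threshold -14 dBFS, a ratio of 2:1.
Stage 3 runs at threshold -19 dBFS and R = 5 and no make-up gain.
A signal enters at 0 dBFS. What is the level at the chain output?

-16.5 dBFS

Stage 1: 0 dBFS is 12 dB over -12 dBFS; at 12:1 that becomes 1 dB over, giving -11 dBFS.
Stage 2: 3 dB above -14 dBFS, reduced 2:1 to 1.5 dB above → -12.5 dBFS; +6 dB make-up → -6.5 dBFS.
Stage 3: overshoot 12.5 dB → 12.5/5 = 2.5 dB → -16.5 dBFS.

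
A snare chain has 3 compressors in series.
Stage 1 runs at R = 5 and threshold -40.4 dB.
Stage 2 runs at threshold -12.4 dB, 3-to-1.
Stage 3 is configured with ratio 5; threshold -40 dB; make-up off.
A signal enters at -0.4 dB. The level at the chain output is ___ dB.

Stage 1: overshoot 40 dB → 40/5 = 8 dB → -32.4 dB.
Stage 2: -32.4 dB is at or below the -12.4 dB threshold — no compression; output -32.4 dB.
Stage 3: -32.4 dB is 7.6 dB over -40 dB; at 5:1 that becomes 1.52 dB over, giving -38.48 dB.

-38.48 dB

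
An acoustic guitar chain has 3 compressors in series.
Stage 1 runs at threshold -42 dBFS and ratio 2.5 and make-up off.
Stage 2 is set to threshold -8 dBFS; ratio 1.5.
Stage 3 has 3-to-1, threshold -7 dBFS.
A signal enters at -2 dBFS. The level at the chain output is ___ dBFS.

-26 dBFS

Stage 1: -2 dBFS is 40 dB over -42 dBFS; at 2.5:1 that becomes 16 dB over, giving -26 dBFS.
Stage 2: -26 dBFS ≤ -8 dBFS, so stage 2 doesn't engage; output -26 dBFS.
Stage 3: -26 dBFS is at or below the -7 dBFS threshold — no compression; output -26 dBFS.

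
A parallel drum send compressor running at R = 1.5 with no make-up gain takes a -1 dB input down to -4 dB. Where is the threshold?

-10 dB

Gain reduction = -1 − (-4) = 3 dB; output overshoot = GR / (R − 1) = 3 / 0.5 = 6 dB.
Threshold = output − output overshoot = -4 − 6 = -10 dB.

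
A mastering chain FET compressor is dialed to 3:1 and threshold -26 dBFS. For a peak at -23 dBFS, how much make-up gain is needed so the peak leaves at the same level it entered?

2 dB

The peak compresses to -26 + 3/3 = -25 dBFS.
To reach -23 dBFS requires -23 − (-25) = 2 dB of make-up.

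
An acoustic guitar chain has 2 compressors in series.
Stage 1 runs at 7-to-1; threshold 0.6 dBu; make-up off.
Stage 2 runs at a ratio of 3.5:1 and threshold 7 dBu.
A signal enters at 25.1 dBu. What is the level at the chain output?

4.1 dBu

Stage 1: 24.5 dB above 0.6 dBu, reduced 7:1 to 3.5 dB above → 4.1 dBu.
Stage 2: 4.1 dBu is at or below the 7 dBu threshold — no compression; output 4.1 dBu.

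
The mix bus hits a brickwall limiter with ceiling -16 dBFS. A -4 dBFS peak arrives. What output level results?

A brickwall limiter is an ∞:1 compressor: any input above the ceiling is clamped to -16 dBFS.

-16 dBFS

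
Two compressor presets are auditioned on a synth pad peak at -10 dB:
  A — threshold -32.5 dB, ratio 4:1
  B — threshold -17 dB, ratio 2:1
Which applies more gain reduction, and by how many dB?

A: GR = 22.5 − 22.5/4 = 16.875 dB.
B: GR = 7 − 7/2 = 3.5 dB.
A reduces 13.375 dB more.

A, by 13.375 dB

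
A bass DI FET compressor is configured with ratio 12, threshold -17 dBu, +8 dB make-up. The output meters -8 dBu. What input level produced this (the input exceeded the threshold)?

-5 dBu

Stripping the +8 dB make-up gives -16 dBu at the gain stage.
The compressed level sits -16 − (-17) = 1 dB over threshold.
Before 12:1 compression the overshoot was 1 × 12 = 12 dB, so input = -17 + 12 = -5 dBu.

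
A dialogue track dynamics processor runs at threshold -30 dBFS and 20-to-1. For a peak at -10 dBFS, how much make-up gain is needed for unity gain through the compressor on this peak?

Overshoot 20 dB → 20/20 = 1 dB after compression, so the compressed level is -30 + 1 = -29 dBFS.
Make-up = target − compressed = -10 − (-29) = 19 dB.

19 dB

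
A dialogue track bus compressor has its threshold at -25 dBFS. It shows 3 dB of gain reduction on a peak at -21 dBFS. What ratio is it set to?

Input overshoot = -21 − (-25) = 4 dB.
Output overshoot = 4 − 3 = 1 dB.
Ratio = input overshoot / output overshoot = 4 / 1 = 4.

4:1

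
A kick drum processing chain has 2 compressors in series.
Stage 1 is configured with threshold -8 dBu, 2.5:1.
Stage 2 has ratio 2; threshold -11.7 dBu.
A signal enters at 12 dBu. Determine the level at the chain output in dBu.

-5.85 dBu

Stage 1: 20 dB above -8 dBu, reduced 2.5:1 to 8 dB above → 0 dBu.
Stage 2: 11.7 dB above -11.7 dBu, reduced 2:1 to 5.85 dB above → -5.85 dBu.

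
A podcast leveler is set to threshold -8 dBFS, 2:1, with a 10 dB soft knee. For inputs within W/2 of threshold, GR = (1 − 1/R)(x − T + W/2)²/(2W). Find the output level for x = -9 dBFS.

-9.4 dBFS

x − T + W/2 = -9 − (-8) + 5 = 4.
GR = (1 − 1/2) × 4² / 20 = 0.5 × 16 / 20 = 0.4 dB.
Output = -9 − 0.4 = -9.4 dBFS.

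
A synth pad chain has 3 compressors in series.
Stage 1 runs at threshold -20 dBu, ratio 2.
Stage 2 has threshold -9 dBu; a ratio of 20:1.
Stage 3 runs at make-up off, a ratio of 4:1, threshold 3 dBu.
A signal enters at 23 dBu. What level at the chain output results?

Stage 1: 23 dBu is 43 dB over -20 dBu; at 2:1 that becomes 21.5 dB over, giving 1.5 dBu.
Stage 2: 1.5 dBu is 10.5 dB over -9 dBu; at 20:1 that becomes 0.525 dB over, giving -8.475 dBu.
Stage 3: -8.475 dBu is at or below the 3 dBu threshold — no compression; output -8.475 dBu.

-8.475 dBu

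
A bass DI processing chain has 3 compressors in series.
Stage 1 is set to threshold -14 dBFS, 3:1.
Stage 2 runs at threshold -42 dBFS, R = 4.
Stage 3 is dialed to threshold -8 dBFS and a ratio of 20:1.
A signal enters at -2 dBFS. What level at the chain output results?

-34 dBFS

Stage 1: overshoot 12 dB → 12/3 = 4 dB → -10 dBFS.
Stage 2: 32 dB above -42 dBFS, reduced 4:1 to 8 dB above → -34 dBFS.
Stage 3: below threshold (-34 ≤ -8); passes unchanged; output -34 dBFS.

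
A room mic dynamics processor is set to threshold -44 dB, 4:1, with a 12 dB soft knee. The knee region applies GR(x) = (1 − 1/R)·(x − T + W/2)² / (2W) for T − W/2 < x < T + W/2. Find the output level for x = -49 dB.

-49.03125 dB

x − T + W/2 = -49 − (-44) + 6 = 1.
GR = (1 − 1/4) × 1² / 24 = 0.75 × 1 / 24 = 0.03125 dB.
Output = -49 − 0.03125 = -49.03125 dB.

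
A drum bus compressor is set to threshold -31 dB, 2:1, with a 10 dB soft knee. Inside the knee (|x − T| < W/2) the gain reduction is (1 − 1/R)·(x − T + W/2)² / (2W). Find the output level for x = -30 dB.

x − T + W/2 = -30 − (-31) + 5 = 6.
GR = (1 − 1/2) × 6² / 20 = 0.5 × 36 / 20 = 0.9 dB.
Output = -30 − 0.9 = -30.9 dB.

-30.9 dB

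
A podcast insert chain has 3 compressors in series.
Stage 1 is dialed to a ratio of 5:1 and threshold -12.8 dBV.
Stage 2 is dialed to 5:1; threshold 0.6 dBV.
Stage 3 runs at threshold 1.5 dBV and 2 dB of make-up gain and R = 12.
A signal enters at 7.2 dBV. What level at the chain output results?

-6.8 dBV

Stage 1: 7.2 dBV is 20 dB over -12.8 dBV; at 5:1 that becomes 4 dB over, giving -8.8 dBV.
Stage 2: below threshold (-8.8 ≤ 0.6); passes unchanged; output -8.8 dBV.
Stage 3: below threshold (-8.8 ≤ 1.5); passes unchanged; make-up brings it to -6.8 dBV.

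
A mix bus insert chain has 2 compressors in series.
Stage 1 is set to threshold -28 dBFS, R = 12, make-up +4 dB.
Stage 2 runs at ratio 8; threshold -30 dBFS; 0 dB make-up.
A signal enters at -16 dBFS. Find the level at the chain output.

-29.125 dBFS

Stage 1: -16 dBFS is 12 dB over -28 dBFS; at 12:1 that becomes 1 dB over, giving -27 dBFS; +4 dB make-up → -23 dBFS.
Stage 2: 7 dB above -30 dBFS, reduced 8:1 to 0.875 dB above → -29.125 dBFS.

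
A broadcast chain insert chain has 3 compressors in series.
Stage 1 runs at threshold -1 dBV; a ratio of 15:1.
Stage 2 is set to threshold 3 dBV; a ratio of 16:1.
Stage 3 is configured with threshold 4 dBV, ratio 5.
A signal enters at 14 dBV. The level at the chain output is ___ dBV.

Stage 1: 15 dB above -1 dBV, reduced 15:1 to 1 dB above → 0 dBV.
Stage 2: below threshold (0 ≤ 3); passes unchanged; output 0 dBV.
Stage 3: 0 dBV ≤ 4 dBV, so stage 3 doesn't engage; output 0 dBV.

0 dBV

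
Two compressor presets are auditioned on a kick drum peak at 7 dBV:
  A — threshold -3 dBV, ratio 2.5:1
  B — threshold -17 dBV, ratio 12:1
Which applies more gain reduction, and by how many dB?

B, by 16 dB

A: 10 dB over, compressed to 4 dB over, so 6 dB of GR.
B: 24 dB over, compressed to 2 dB over, so 22 dB of GR.
B applies 16 dB more gain reduction.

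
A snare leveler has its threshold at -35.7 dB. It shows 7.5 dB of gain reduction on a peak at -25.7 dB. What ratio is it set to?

4:1

Input overshoot = -25.7 − (-35.7) = 10 dB.
Output overshoot = 10 − 7.5 = 2.5 dB.
Ratio = input overshoot / output overshoot = 10 / 2.5 = 4.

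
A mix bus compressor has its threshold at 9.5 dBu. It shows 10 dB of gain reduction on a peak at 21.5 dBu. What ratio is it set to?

Input overshoot = 21.5 − 9.5 = 12 dB.
Output overshoot = 12 − 10 = 2 dB.
Ratio = input overshoot / output overshoot = 12 / 2 = 6.

6:1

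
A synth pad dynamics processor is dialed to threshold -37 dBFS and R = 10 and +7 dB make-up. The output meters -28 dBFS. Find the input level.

-17 dBFS

Remove make-up: -28 − 7 = -35 dBFS.
Post-compression overshoot = -35 − (-37) = 2 dB.
Before 10:1 compression the overshoot was 2 × 10 = 20 dB, so input = -37 + 20 = -17 dBFS.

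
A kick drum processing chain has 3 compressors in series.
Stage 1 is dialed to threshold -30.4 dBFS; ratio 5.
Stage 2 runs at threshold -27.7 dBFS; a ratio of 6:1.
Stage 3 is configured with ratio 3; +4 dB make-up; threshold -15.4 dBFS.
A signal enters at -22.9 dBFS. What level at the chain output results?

Stage 1: -22.9 dBFS is 7.5 dB over -30.4 dBFS; at 5:1 that becomes 1.5 dB over, giving -28.9 dBFS.
Stage 2: below threshold (-28.9 ≤ -27.7); passes unchanged; output -28.9 dBFS.
Stage 3: below threshold (-28.9 ≤ -15.4); passes unchanged; make-up brings it to -24.9 dBFS.

-24.9 dBFS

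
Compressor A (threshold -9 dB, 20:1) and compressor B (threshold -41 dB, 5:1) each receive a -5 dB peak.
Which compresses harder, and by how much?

A: overshoot 4 dB → output overshoot 0.2 dB → GR 3.8 dB.
B: overshoot 36 dB → output overshoot 7.2 dB → GR 28.8 dB.
B reduces 25 dB more.

B, by 25 dB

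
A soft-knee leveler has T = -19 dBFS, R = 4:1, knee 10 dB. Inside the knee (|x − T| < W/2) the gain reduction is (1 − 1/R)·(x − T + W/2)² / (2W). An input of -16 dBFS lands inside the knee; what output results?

-18.4 dBFS

x − T + W/2 = -16 − (-19) + 5 = 8.
GR = (1 − 1/4) × 8² / 20 = 0.75 × 64 / 20 = 2.4 dB.
Output = -16 − 2.4 = -18.4 dBFS.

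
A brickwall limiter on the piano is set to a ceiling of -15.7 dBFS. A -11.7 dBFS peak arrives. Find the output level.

-15.7 dBFS

The limiter clamps the peak to its -15.7 dBFS ceiling.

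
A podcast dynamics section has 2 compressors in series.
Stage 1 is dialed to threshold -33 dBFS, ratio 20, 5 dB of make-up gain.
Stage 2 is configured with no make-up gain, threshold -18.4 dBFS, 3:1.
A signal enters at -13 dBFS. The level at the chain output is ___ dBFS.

Stage 1: 20 dB above -33 dBFS, reduced 20:1 to 1 dB above → -32 dBFS; +5 dB make-up → -27 dBFS.
Stage 2: -27 dBFS is at or below the -18.4 dBFS threshold — no compression; output -27 dBFS.

-27 dBFS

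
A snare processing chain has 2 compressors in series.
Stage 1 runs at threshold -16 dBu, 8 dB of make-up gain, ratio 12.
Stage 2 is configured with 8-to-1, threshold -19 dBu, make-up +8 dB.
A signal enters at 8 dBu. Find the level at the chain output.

-9.375 dBu

Stage 1: 24 dB above -16 dBu, reduced 12:1 to 2 dB above → -14 dBu; +8 dB make-up → -6 dBu.
Stage 2: -6 dBu is 13 dB over -19 dBu; at 8:1 that becomes 1.625 dB over, giving -17.375 dBu; +8 dB make-up → -9.375 dBu.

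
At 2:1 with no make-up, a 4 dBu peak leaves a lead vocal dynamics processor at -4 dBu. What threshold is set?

-12 dBu

Gain reduction = 4 − (-4) = 8 dB; output overshoot = GR / (R − 1) = 8 / 1 = 8 dB.
Threshold = output − output overshoot = -4 − 8 = -12 dBu.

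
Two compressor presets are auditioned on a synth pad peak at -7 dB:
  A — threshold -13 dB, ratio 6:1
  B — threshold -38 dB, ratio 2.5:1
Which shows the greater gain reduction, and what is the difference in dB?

A: overshoot 6 dB → output overshoot 1 dB → GR 5 dB.
B: overshoot 31 dB → output overshoot 12.4 dB → GR 18.6 dB.
Difference: 13.6 dB in favour of B.

B, by 13.6 dB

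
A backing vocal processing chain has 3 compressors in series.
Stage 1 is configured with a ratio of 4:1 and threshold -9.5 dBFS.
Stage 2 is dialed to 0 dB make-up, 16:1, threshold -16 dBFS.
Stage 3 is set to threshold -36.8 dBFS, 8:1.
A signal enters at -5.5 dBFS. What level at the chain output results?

-34.141406 dBFS

Stage 1: -5.5 dBFS is 4 dB over -9.5 dBFS; at 4:1 that becomes 1 dB over, giving -8.5 dBFS.
Stage 2: -8.5 dBFS is 7.5 dB over -16 dBFS; at 16:1 that becomes 0.46875 dB over, giving -15.53125 dBFS.
Stage 3: 21.26875 dB above -36.8 dBFS, reduced 8:1 to 2.658594 dB above → -34.141406 dBFS.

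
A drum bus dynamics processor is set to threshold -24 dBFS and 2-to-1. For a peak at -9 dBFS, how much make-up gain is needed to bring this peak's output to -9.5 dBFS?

7 dB

The peak compresses to -24 + 15/2 = -16.5 dBFS.
To reach -9.5 dBFS requires -9.5 − (-16.5) = 7 dB of make-up.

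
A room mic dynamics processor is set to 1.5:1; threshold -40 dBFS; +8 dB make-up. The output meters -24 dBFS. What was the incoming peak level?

-28 dBFS

Before make-up, the level was -24 − 8 = -32 dBFS.
The compressed level sits -32 − (-40) = 8 dB over threshold.
Before 1.5:1 compression the overshoot was 8 × 1.5 = 12 dB, so input = -40 + 12 = -28 dBFS.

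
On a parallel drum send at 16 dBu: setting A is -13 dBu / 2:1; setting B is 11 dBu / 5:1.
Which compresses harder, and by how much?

A, by 10.5 dB

A: 29 dB over, compressed to 14.5 dB over, so 14.5 dB of GR.
B: 5 dB over, compressed to 1 dB over, so 4 dB of GR.
Difference: 10.5 dB in favour of A.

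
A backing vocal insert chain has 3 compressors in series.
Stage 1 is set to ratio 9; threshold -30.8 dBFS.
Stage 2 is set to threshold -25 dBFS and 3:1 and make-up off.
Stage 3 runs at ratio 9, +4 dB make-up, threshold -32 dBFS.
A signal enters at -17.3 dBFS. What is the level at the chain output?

-27.7 dBFS

Stage 1: 13.5 dB above -30.8 dBFS, reduced 9:1 to 1.5 dB above → -29.3 dBFS.
Stage 2: -29.3 dBFS is at or below the -25 dBFS threshold — no compression; output -29.3 dBFS.
Stage 3: -29.3 dBFS is 2.7 dB over -32 dBFS; at 9:1 that becomes 0.3 dB over, giving -31.7 dBFS; +4 dB make-up → -27.7 dBFS.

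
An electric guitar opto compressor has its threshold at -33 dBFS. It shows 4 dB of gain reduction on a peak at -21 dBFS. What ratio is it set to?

Input overshoot = -21 − (-33) = 12 dB.
Output overshoot = 12 − 4 = 8 dB.
Ratio = input overshoot / output overshoot = 12 / 8 = 1.5.

1.5:1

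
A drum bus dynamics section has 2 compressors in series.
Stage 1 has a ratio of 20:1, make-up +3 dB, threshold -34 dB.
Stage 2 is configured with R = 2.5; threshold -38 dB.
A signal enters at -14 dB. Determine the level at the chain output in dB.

Stage 1: overshoot 20 dB → 20/20 = 1 dB → -33 dB; +3 dB make-up → -30 dB.
Stage 2: 8 dB above -38 dB, reduced 2.5:1 to 3.2 dB above → -34.8 dB.

-34.8 dB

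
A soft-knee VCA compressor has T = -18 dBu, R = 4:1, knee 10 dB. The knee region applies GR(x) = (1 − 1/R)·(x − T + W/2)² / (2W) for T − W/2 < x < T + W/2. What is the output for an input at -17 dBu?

-18.35 dBu

x − T + W/2 = -17 − (-18) + 5 = 6.
GR = (1 − 1/4) × 6² / 20 = 0.75 × 36 / 20 = 1.35 dB.
Output = -17 − 1.35 = -18.35 dBu.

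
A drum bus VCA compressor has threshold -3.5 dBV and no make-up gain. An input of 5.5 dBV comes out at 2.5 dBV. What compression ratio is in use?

Input overshoot = 5.5 − (-3.5) = 9 dB; output overshoot = 2.5 − (-3.5) = 6 dB.
Ratio = 9 / 6 = 1.5.

1.5:1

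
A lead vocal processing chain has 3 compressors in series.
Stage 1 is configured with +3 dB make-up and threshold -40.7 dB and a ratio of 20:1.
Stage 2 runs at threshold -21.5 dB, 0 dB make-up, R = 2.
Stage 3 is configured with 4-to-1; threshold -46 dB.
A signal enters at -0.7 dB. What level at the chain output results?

-43.425 dB

Stage 1: overshoot 40 dB → 40/20 = 2 dB → -38.7 dB; +3 dB make-up → -35.7 dB.
Stage 2: -35.7 dB ≤ -21.5 dB, so stage 2 doesn't engage; output -35.7 dB.
Stage 3: 10.3 dB above -46 dB, reduced 4:1 to 2.575 dB above → -43.425 dB.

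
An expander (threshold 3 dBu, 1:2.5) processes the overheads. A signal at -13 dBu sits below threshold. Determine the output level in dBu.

Undershoot = 3 − (-13) = 16 dB.
At 1:2.5, that expands to 40 dB under threshold.
Output = 3 − 40 = -37 dBu.

-37 dBu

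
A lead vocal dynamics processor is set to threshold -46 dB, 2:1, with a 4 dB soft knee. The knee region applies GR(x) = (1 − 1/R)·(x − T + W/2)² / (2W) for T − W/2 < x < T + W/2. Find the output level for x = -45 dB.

-45.5625 dB

x − T + W/2 = -45 − (-46) + 2 = 3.
GR = (1 − 1/2) × 3² / 8 = 0.5 × 9 / 8 = 0.5625 dB.
Output = -45 − 0.5625 = -45.5625 dB.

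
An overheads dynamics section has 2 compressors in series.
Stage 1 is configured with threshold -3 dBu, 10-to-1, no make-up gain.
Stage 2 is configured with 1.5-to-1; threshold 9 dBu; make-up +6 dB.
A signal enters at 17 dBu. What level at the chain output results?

Stage 1: 20 dB above -3 dBu, reduced 10:1 to 2 dB above → -1 dBu.
Stage 2: below threshold (-1 ≤ 9); passes unchanged; make-up brings it to 5 dBu.

5 dBu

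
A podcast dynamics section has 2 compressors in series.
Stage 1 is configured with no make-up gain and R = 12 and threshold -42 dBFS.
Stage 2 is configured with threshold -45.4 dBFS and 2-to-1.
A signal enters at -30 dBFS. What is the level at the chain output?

Stage 1: 12 dB above -42 dBFS, reduced 12:1 to 1 dB above → -41 dBFS.
Stage 2: 4.4 dB above -45.4 dBFS, reduced 2:1 to 2.2 dB above → -43.2 dBFS.

-43.2 dBFS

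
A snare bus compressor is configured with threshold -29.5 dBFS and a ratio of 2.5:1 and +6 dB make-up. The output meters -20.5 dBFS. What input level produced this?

-22 dBFS

Stripping the +6 dB make-up gives -26.5 dBFS at the gain stage.
That's 3 dB above the -29.5 dBFS threshold.
Before 2.5:1 compression the overshoot was 3 × 2.5 = 7.5 dB, so input = -29.5 + 7.5 = -22 dBFS.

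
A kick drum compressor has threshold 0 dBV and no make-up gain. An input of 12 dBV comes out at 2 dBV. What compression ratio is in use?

Input overshoot = 12 − 0 = 12 dB; output overshoot = 2 − 0 = 2 dB.
Ratio = 12 / 2 = 6.

6:1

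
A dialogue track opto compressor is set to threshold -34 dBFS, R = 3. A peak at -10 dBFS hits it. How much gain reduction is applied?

-10 dBFS exceeds the threshold by 24 dB.
At 3:1, output sits 24/3 = 8 dB above threshold.
Gain reduction = 24 − 8 = 16 dB.

16 dB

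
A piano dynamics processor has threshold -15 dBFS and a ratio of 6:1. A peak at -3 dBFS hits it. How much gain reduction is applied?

-3 dBFS exceeds the threshold by 12 dB.
At 6:1, output sits 12/6 = 2 dB above threshold.
GR = overshoot in − overshoot out = 12 − 2 = 10 dB.

10 dB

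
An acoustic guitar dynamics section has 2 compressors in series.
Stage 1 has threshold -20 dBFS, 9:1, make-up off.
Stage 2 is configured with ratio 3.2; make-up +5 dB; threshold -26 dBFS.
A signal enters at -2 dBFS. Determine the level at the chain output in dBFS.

-18.5 dBFS

Stage 1: -2 dBFS is 18 dB over -20 dBFS; at 9:1 that becomes 2 dB over, giving -18 dBFS.
Stage 2: overshoot 8 dB → 8/3.2 = 2.5 dB → -23.5 dBFS; +5 dB make-up → -18.5 dBFS.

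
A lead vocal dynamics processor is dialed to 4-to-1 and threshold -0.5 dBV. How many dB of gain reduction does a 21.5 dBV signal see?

16.5 dB

21.5 dBV exceeds the threshold by 22 dB.
At 4:1, output sits 22/4 = 5.5 dB above threshold.
Gain reduction = 22 − 5.5 = 16.5 dB.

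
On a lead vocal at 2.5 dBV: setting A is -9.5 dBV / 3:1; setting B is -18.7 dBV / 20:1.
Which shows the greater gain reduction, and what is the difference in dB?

B, by 12.14 dB

A: overshoot 12 dB → output overshoot 4 dB → GR 8 dB.
B: overshoot 21.2 dB → output overshoot 1.06 dB → GR 20.14 dB.
B applies 12.14 dB more gain reduction.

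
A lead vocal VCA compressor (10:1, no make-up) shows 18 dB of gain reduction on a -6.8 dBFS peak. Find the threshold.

-26.8 dBFS

Gain reduction = -6.8 − (-24.8) = 18 dB; output overshoot = GR / (R − 1) = 18 / 9 = 2 dB.
Threshold = output − output overshoot = -24.8 − 2 = -26.8 dBFS.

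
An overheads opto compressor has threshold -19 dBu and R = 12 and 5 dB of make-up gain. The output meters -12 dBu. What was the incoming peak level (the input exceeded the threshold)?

Before make-up, the level was -12 − 5 = -17 dBu.
Post-compression overshoot = -17 − (-19) = 2 dB.
Before 12:1 compression the overshoot was 2 × 12 = 24 dB, so input = -19 + 24 = 5 dBu.

5 dBu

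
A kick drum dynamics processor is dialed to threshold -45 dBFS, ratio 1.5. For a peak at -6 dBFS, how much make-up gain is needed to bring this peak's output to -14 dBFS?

The peak compresses to -45 + 39/1.5 = -19 dBFS.
To reach -14 dBFS requires -14 − (-19) = 5 dB of make-up.

5 dB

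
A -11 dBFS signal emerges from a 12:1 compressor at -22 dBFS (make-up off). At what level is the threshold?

Gain reduction = -11 − (-22) = 11 dB; output overshoot = GR / (R − 1) = 11 / 11 = 1 dB.
Threshold = output − output overshoot = -22 − 1 = -23 dBFS.

-23 dBFS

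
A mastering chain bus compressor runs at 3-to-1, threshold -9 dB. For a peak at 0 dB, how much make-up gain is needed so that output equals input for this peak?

The peak compresses to -9 + 9/3 = -6 dB.
To reach 0 dB requires 0 − (-6) = 6 dB of make-up.

6 dB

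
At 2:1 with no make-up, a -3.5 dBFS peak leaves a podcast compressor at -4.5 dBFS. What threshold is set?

-5.5 dBFS

Let T be the threshold. Output overshoot = (input overshoot)/R, so -4.5 − T = (-3.5 − T)/2.
2·(-4.5 − T) = -3.5 − T → 1·T = -9 − (-3.5) = -5.5.
T = -5.5/1 = -5.5 dBFS.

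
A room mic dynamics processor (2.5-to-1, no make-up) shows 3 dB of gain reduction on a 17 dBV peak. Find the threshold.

Let T be the threshold. Output overshoot = (input overshoot)/R, so 14 − T = (17 − T)/2.5.
2.5·(14 − T) = 17 − T → 1.5·T = 35 − 17 = 18.
T = 18/1.5 = 12 dBV.

12 dBV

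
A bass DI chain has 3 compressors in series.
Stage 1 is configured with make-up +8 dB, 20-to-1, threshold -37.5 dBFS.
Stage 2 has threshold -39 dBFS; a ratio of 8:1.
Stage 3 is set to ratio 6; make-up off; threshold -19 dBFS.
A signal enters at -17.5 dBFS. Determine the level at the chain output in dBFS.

-37.6875 dBFS

Stage 1: -17.5 dBFS is 20 dB over -37.5 dBFS; at 20:1 that becomes 1 dB over, giving -36.5 dBFS; +8 dB make-up → -28.5 dBFS.
Stage 2: -28.5 dBFS is 10.5 dB over -39 dBFS; at 8:1 that becomes 1.3125 dB over, giving -37.6875 dBFS.
Stage 3: -37.6875 dBFS is at or below the -19 dBFS threshold — no compression; output -37.6875 dBFS.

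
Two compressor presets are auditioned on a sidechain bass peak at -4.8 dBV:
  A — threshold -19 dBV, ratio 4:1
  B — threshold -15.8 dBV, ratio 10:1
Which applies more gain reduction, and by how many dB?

A, by 0.75 dB

A: 14.2 dB over, compressed to 3.55 dB over, so 10.65 dB of GR.
B: 11 dB over, compressed to 1.1 dB over, so 9.9 dB of GR.
Difference: 0.75 dB in favour of A.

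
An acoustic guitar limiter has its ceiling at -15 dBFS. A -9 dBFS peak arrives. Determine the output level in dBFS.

-15 dBFS

At ∞:1, everything above -15 dBFS is held at the ceiling.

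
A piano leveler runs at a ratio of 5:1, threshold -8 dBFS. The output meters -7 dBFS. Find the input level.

That's 1 dB above the -8 dBFS threshold.
Input overshoot = R × output overshoot = 5 dB → input = -8 + 5 = -3 dBFS.

-3 dBFS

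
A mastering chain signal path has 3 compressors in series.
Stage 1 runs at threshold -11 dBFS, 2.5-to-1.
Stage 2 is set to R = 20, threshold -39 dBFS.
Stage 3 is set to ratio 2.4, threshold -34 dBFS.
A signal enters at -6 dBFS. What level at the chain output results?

-37.5 dBFS

Stage 1: 5 dB above -11 dBFS, reduced 2.5:1 to 2 dB above → -9 dBFS.
Stage 2: overshoot 30 dB → 30/20 = 1.5 dB → -37.5 dBFS.
Stage 3: -37.5 dBFS is at or below the -34 dBFS threshold — no compression; output -37.5 dBFS.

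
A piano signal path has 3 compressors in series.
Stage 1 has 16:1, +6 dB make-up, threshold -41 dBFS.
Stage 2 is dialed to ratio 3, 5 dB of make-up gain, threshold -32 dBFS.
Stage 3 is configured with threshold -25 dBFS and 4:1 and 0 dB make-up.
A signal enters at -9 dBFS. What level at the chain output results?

Stage 1: 32 dB above -41 dBFS, reduced 16:1 to 2 dB above → -39 dBFS; +6 dB make-up → -33 dBFS.
Stage 2: -33 dBFS is at or below the -32 dBFS threshold — no compression; make-up brings it to -28 dBFS.
Stage 3: -28 dBFS ≤ -25 dBFS, so stage 3 doesn't engage; output -28 dBFS.

-28 dBFS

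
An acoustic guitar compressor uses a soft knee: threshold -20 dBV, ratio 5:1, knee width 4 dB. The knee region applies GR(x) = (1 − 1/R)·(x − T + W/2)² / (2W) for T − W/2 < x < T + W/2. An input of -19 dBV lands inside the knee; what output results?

-19.9 dBV

x − T + W/2 = -19 − (-20) + 2 = 3.
GR = (1 − 1/5) × 3² / 8 = 0.8 × 9 / 8 = 0.9 dB.
Output = -19 − 0.9 = -19.9 dBV.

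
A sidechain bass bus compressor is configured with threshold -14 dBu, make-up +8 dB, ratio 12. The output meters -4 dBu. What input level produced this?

Remove make-up: -4 − 8 = -12 dBu.
The compressed level sits -12 − (-14) = 2 dB over threshold.
Input overshoot = R × output overshoot = 24 dB → input = -14 + 24 = 10 dBu.

10 dBu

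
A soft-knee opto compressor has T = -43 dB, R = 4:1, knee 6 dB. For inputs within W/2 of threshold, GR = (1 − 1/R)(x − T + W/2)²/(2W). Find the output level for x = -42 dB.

x − T + W/2 = -42 − (-43) + 3 = 4.
GR = (1 − 1/4) × 4² / 12 = 0.75 × 16 / 12 = 1 dB.
Output = -42 − 1 = -43 dB.

-43 dB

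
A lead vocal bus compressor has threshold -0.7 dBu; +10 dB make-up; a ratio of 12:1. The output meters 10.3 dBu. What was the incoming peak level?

Stripping the +10 dB make-up gives 0.3 dBu at the gain stage.
That's 1 dB above the -0.7 dBu threshold.
Before 12:1 compression the overshoot was 1 × 12 = 12 dB, so input = -0.7 + 12 = 11.3 dBu.

11.3 dBu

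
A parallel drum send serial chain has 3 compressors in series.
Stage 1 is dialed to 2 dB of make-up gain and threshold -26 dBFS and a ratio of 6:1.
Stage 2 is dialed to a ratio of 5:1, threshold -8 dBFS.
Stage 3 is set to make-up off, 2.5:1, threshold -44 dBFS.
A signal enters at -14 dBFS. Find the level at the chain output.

Stage 1: -14 dBFS is 12 dB over -26 dBFS; at 6:1 that becomes 2 dB over, giving -24 dBFS; +2 dB make-up → -22 dBFS.
Stage 2: below threshold (-22 ≤ -8); passes unchanged; output -22 dBFS.
Stage 3: -22 dBFS is 22 dB over -44 dBFS; at 2.5:1 that becomes 8.8 dB over, giving -35.2 dBFS.

-35.2 dBFS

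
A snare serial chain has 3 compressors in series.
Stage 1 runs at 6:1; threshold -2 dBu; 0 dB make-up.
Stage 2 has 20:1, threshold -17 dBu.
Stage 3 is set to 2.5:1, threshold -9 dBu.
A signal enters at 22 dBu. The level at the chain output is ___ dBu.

-16.05 dBu

Stage 1: 24 dB above -2 dBu, reduced 6:1 to 4 dB above → 2 dBu.
Stage 2: 19 dB above -17 dBu, reduced 20:1 to 0.95 dB above → -16.05 dBu.
Stage 3: -16.05 dBu ≤ -9 dBu, so stage 3 doesn't engage; output -16.05 dBu.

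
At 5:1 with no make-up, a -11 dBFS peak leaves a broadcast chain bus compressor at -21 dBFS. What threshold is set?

-23.5 dBFS

Input is 12.5 dB above T (since output overshoot × R = input overshoot: (-21 − T)·5 = -11 − T gives T = -23.5 dBFS).
Check: -23.5 + (-11 − (-23.5))/5 = -23.5 + 2.5 = -21 dBFS. ✓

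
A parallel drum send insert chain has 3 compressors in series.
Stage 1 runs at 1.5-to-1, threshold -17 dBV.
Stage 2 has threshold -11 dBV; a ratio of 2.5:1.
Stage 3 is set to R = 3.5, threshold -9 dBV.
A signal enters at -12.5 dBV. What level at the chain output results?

Stage 1: 4.5 dB above -17 dBV, reduced 1.5:1 to 3 dB above → -14 dBV.
Stage 2: -14 dBV is at or below the -11 dBV threshold — no compression; output -14 dBV.
Stage 3: -14 dBV is at or below the -9 dBV threshold — no compression; output -14 dBV.

-14 dBV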